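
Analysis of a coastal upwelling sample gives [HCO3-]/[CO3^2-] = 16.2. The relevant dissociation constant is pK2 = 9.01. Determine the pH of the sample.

pH = 7.80

From K2 = [H⁺][CO3^2-]/[HCO3-]:  pH = pK2 − log₁₀([HCO3-]/[CO3^2-])
log₁₀(16.2) = +1.210
pH = 9.01 − (+1.210) = 7.80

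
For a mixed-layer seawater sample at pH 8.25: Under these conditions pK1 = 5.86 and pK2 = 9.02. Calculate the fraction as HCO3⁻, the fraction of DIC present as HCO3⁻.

α₁ = 1 / (1 + [H⁺]/K1 + K2/[H⁺]) = 1 / (1 + 10^-2.39 + 10^-0.77)
   = 1 / (1 + 0.0040738 + 0.16982) = 1/1.1739 = 0.8519

α₁ = 0.852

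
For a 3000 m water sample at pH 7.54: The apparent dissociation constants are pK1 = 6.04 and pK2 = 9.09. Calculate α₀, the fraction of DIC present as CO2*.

α₀ = 0.0298

α₀ = 1 / (1 + K1/[H⁺] + K1K2/[H⁺]²) = 1 / (1 + 10^+1.50 + 10^-0.05)
   = 1 / (1 + 31.623 + 0.89125) = 1/33.514 = 0.02984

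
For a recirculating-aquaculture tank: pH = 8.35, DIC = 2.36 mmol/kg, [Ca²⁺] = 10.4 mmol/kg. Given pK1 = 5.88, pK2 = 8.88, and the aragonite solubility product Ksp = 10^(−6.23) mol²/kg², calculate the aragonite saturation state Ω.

α₂ = 1 / (1 + [H⁺]/K2 + [H⁺]²/(K1K2)) = 1 / (1 + 10^+0.53 + 10^-1.94)
   = 1 / (1 + 3.3884 + 0.011482) = 1/4.3999 = 0.2273
[CO3²⁻] = α₂ × DIC = 0.2273 × 2.36 = 0.5364 mmol/kg
Ksp = 10^(−6.23) = 5.888×10^-7
Ω = [Ca²⁺][CO3²⁻]/Ksp = (10.4×10^-3)(5.364×10^-4) / 5.888×10^-7 = 9.47

Ω = 9.47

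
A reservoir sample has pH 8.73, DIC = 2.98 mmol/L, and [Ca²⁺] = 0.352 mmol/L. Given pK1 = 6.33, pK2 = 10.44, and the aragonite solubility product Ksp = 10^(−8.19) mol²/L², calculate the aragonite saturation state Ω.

α₂ = 1 / (1 + [H⁺]/K2 + [H⁺]²/(K1K2)) = 1 / (1 + 10^+1.71 + 10^-0.69)
   = 1 / (1 + 51.286 + 0.20417) = 1/52.490 = 0.01905
[CO3²⁻] = α₂ × DIC = 0.01905 × 2.98 = 0.05677 mmol/L
Ksp = 10^(−8.19) = 6.457×10^-9
Ω = [Ca²⁺][CO3²⁻]/Ksp = (0.352×10^-3)(5.677×10^-5) / 6.457×10^-9 = 3.10

Ω = 3.10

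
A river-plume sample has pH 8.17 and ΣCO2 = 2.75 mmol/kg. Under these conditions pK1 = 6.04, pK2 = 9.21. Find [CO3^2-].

[CO3²⁻] = 0.228 mmol/kg

α₂ = 1 / (1 + [H⁺]/K2 + [H⁺]²/(K1K2)) = 1 / (1 + 10^+1.04 + 10^-1.09)
   = 1 / (1 + 10.965 + 0.081283) = 1/12.046 = 0.08301
[CO3²⁻] = α₂ × DIC = 0.08301 × 2.75 = 0.228 mmol/kg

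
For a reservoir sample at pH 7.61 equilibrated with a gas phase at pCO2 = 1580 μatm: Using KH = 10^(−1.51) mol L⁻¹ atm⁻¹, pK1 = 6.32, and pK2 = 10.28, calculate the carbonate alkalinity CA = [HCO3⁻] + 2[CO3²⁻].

[CO2*] = KH · pCO2 = 10^(−1.51) × 1580×10^-6 = 4.883×10^-5 mol/L
α₀ = 1/(1 + K1/[H⁺] + K1K2/[H⁺]²) = 1/(1 + 10^+1.29 + 10^-1.38) = 0.04869
DIC = [CO2*]/α₀ = 4.883×10^-5 / 0.04869 = 1.003 mmol/L
CA = (α₁ + 2α₂)·DIC = (0.9493 + 2×0.002030) × 1.003 = 0.956 mmol/L

CA = 0.956 mmol/L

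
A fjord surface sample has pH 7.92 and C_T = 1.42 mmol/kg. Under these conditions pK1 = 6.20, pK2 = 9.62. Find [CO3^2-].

[CO3²⁻] = 0.0273 mmol/kg

α₂ = 1 / (1 + [H⁺]/K2 + [H⁺]²/(K1K2)) = 1 / (1 + 10^+1.70 + 10^-0.02)
   = 1 / (1 + 50.119 + 0.95499) = 1/52.074 = 0.01920
[CO3²⁻] = α₂ × DIC = 0.01920 × 1.42 = 0.0273 mmol/kg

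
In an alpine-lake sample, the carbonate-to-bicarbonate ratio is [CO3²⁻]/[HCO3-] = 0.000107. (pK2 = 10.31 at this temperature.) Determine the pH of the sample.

pH = 6.34

From K2 = [H⁺][CO3²⁻]/[HCO3-]:  pH = pK2 + log₁₀([CO3²⁻]/[HCO3-])
log₁₀(0.000107) = -3.971
pH = 10.31 + (-3.971) = 6.34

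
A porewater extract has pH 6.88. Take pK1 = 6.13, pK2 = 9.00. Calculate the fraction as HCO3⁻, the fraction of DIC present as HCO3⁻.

α₁ = 1 / (1 + [H⁺]/K1 + K2/[H⁺]) = 1 / (1 + 10^-0.75 + 10^-2.12)
   = 1 / (1 + 0.17783 + 0.0075858) = 1/1.1854 = 0.8436

α₁ = 0.844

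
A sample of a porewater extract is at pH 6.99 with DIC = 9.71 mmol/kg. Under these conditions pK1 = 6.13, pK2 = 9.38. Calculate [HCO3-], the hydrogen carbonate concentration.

[HCO3⁻] = 8.50 mmol/kg

α₁ = 1 / (1 + [H⁺]/K1 + K2/[H⁺]) = 1 / (1 + 10^-0.86 + 10^-2.39)
   = 1 / (1 + 0.13804 + 0.0040738) = 1/1.1421 = 0.8756
[HCO3⁻] = α₁ × DIC = 0.8756 × 9.71 = 8.50 mmol/kg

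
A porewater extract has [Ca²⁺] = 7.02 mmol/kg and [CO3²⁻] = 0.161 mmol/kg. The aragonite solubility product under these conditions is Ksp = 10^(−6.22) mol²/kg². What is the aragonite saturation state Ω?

Ω = 1.88

Ksp = 10^(−6.22) = 6.026×10^-7
Ω = [Ca²⁺][CO3²⁻]/Ksp = (7.02×10^-3)(0.161×10^-3) / 6.026×10^-7 = 1.88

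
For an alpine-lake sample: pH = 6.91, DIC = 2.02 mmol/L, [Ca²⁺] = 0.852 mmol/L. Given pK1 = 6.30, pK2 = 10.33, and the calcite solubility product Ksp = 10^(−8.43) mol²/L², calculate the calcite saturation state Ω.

α₂ = 1 / (1 + [H⁺]/K2 + [H⁺]²/(K1K2)) = 1 / (1 + 10^+3.42 + 10^+2.81)
   = 1 / (1 + 2630.3 + 645.65) = 1/3276.9 = 0.0003052
[CO3²⁻] = α₂ × DIC = 0.0003052 × 2.02 = 0.0006164 mmol/L = 0.6164 μmol/L
Ksp = 10^(−8.43) = 3.715×10^-9
Ω = [Ca²⁺][CO3²⁻]/Ksp = (0.852×10^-3)(6.164×10^-7) / 3.715×10^-9 = 0.141

Ω = 0.141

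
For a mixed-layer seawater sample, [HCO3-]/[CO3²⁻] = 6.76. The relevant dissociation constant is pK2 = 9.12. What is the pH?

pH = 8.29

From K2 = [H⁺][CO3²⁻]/[HCO3-]:  pH = pK2 − log₁₀([HCO3-]/[CO3²⁻])
log₁₀(6.76) = +0.830
pH = 9.12 − (+0.830) = 8.29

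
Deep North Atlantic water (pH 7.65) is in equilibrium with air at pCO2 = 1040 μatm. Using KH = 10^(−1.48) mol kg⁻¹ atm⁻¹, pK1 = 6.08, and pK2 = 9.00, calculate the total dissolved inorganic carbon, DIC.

[CO2*] = KH · pCO2 = 10^(−1.48) × 1040×10^-6 = 3.444×10^-5 mol/kg
α₀ = 1/(1 + K1/[H⁺] + K1K2/[H⁺]²) = 1/(1 + 10^+1.57 + 10^+0.22) = 0.02512
DIC = [CO2*]/α₀ = 3.444×10^-5 / 0.02512 = 1.37 mmol/kg

DIC = 1.37 mmol/kg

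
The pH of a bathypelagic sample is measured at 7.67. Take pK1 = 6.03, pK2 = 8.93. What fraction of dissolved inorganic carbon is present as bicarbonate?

α₁ = 1 / (1 + [H⁺]/K1 + K2/[H⁺]) = 1 / (1 + 10^-1.64 + 10^-1.26)
   = 1 / (1 + 0.022909 + 0.054954) = 1/1.0779 = 0.9278

α₁ = 0.928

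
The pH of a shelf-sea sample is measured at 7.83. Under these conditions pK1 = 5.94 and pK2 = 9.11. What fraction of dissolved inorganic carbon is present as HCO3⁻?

α₁ = 1 / (1 + [H⁺]/K1 + K2/[H⁺]) = 1 / (1 + 10^-1.89 + 10^-1.28)
   = 1 / (1 + 0.012882 + 0.052481) = 1/1.0654 = 0.9386

α₁ = 0.939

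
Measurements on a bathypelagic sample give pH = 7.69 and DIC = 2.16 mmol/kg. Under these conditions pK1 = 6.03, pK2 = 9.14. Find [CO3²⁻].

[CO3²⁻] = 0.0725 mmol/kg

α₂ = 1 / (1 + [H⁺]/K2 + [H⁺]²/(K1K2)) = 1 / (1 + 10^+1.45 + 10^-0.21)
   = 1 / (1 + 28.184 + 0.61660) = 1/29.800 = 0.03356
[CO3²⁻] = α₂ × DIC = 0.03356 × 2.16 = 0.0725 mmol/kg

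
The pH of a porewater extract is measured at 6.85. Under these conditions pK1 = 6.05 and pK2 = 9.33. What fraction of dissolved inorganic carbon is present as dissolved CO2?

α₀ = 1 / (1 + K1/[H⁺] + K1K2/[H⁺]²) = 1 / (1 + 10^+0.80 + 10^-1.68)
   = 1 / (1 + 6.3096 + 0.020893) = 1/7.3305 = 0.1364

α₀ = 0.136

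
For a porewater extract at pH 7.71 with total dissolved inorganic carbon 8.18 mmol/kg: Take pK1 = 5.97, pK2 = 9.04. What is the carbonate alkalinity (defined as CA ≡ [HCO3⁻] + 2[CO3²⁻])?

CA = 8.40 mmol/kg

CA = [HCO3⁻] + 2[CO3²⁻] = (α₁ + 2α₂)·DIC
At pH 7.71: [H⁺]/K1 = 10^-1.74 = 0.018197, K2/[H⁺] = 10^-1.33 = 0.046774
α₁ = 1/(1 + 0.018197 + 0.046774) = 1/1.0650 = 0.9390; α₂ = α₁·K2/[H⁺] = 0.04392
α₁ + 2α₂ = 1.0268
CA = 1.0268 × 8.18 = 8.40 mmol/kg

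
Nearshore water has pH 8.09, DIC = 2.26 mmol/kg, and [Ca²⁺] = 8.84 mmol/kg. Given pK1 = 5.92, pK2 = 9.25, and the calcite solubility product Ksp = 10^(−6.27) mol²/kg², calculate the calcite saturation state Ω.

α₂ = 1 / (1 + [H⁺]/K2 + [H⁺]²/(K1K2)) = 1 / (1 + 10^+1.16 + 10^-1.01)
   = 1 / (1 + 14.454 + 0.097724) = 1/15.552 = 0.06430
[CO3²⁻] = α₂ × DIC = 0.06430 × 2.26 = 0.1453 mmol/kg
Ksp = 10^(−6.27) = 5.370×10^-7
Ω = [Ca²⁺][CO3²⁻]/Ksp = (8.84×10^-3)(1.453×10^-4) / 5.370×10^-7 = 2.39

Ω = 2.39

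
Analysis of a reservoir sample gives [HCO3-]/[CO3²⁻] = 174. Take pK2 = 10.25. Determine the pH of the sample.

From K2 = [H⁺][CO3²⁻]/[HCO3-]:  pH = pK2 − log₁₀([HCO3-]/[CO3²⁻])
log₁₀(174) = +2.241
pH = 10.25 − (+2.241) = 8.01

pH = 8.01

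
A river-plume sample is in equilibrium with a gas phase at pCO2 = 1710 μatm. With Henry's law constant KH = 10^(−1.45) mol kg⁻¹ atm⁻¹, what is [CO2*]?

[CO2*] = 60.7 μmol/kg

KH = 10^(−1.45) = 3.548×10^-2 mol kg⁻¹ atm⁻¹
[CO2*] = KH · pCO2 = 3.548×10^-2 × 1710×10^-6 atm = 6.07×10^-5 mol/kg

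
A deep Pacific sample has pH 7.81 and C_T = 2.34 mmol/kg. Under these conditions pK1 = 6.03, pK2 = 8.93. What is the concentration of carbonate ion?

α₂ = 1 / (1 + [H⁺]/K2 + [H⁺]²/(K1K2)) = 1 / (1 + 10^+1.12 + 10^-0.66)
   = 1 / (1 + 13.183 + 0.21878) = 1/14.401 = 0.06944
[CO3²⁻] = α₂ × DIC = 0.06944 × 2.34 = 0.162 mmol/kg

[CO3²⁻] = 0.162 mmol/kg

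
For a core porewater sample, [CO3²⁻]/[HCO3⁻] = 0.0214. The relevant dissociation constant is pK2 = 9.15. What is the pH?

From K2 = [H⁺][CO3²⁻]/[HCO3⁻]:  pH = pK2 + log₁₀([CO3²⁻]/[HCO3⁻])
log₁₀(0.0214) = -1.670
pH = 9.15 + (-1.670) = 7.48

pH = 7.48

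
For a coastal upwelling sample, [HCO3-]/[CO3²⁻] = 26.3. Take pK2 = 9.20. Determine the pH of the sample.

From K2 = [H⁺][CO3²⁻]/[HCO3-]:  pH = pK2 − log₁₀([HCO3-]/[CO3²⁻])
log₁₀(26.3) = +1.420
pH = 9.20 − (+1.420) = 7.78

pH = 7.78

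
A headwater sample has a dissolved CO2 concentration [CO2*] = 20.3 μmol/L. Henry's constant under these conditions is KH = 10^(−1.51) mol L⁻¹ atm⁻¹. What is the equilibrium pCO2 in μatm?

pCO2 = 657 μatm

KH = 10^(−1.51) = 3.090×10^-2 mol L⁻¹ atm⁻¹
pCO2 = [CO2*]/KH = 20.3×10^-6 / 3.090×10^-2 = 6.57×10^-4 atm = 657 μatm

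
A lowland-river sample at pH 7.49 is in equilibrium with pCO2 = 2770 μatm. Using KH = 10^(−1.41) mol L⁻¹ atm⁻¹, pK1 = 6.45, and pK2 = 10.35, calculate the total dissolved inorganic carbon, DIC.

[CO2*] = KH · pCO2 = 10^(−1.41) × 2770×10^-6 = 1.078×10^-4 mol/L
α₀ = 1/(1 + K1/[H⁺] + K1K2/[H⁺]²) = 1/(1 + 10^+1.04 + 10^-1.82) = 0.08347
DIC = [CO2*]/α₀ = 1.078×10^-4 / 0.08347 = 1.29 mmol/L

DIC = 1.29 mmol/L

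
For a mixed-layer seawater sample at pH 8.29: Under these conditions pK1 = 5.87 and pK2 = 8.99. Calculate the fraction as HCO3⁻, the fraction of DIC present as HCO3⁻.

α₁ = 1 / (1 + [H⁺]/K1 + K2/[H⁺]) = 1 / (1 + 10^-2.42 + 10^-0.70)
   = 1 / (1 + 0.0038019 + 0.19953) = 1/1.2033 = 0.8310

α₁ = 0.831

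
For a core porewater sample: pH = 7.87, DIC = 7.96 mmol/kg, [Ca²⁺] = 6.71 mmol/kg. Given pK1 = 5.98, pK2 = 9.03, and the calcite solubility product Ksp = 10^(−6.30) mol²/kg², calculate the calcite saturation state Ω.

Ω = 6.81

α₂ = 1 / (1 + [H⁺]/K2 + [H⁺]²/(K1K2)) = 1 / (1 + 10^+1.16 + 10^-0.73)
   = 1 / (1 + 14.454 + 0.18621) = 1/15.641 = 0.06394
[CO3²⁻] = α₂ × DIC = 0.06394 × 7.96 = 0.5089 mmol/kg
Ksp = 10^(−6.30) = 5.012×10^-7
Ω = [Ca²⁺][CO3²⁻]/Ksp = (6.71×10^-3)(5.089×10^-4) / 5.012×10^-7 = 6.81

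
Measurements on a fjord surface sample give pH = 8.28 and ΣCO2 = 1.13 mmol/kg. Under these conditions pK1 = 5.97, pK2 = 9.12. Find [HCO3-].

α₁ = 1 / (1 + [H⁺]/K1 + K2/[H⁺]) = 1 / (1 + 10^-2.31 + 10^-0.84)
   = 1 / (1 + 0.0048978 + 0.14454) = 1/1.1494 = 0.8700
[HCO3⁻] = α₁ × DIC = 0.8700 × 1.13 = 0.983 mmol/kg

[HCO3⁻] = 0.983 mmol/kg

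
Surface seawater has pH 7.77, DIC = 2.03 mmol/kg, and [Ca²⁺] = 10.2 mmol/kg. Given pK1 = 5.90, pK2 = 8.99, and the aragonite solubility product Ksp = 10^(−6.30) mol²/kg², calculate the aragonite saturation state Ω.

α₂ = 1 / (1 + [H⁺]/K2 + [H⁺]²/(K1K2)) = 1 / (1 + 10^+1.22 + 10^-0.65)
   = 1 / (1 + 16.596 + 0.22387) = 1/17.820 = 0.05612
[CO3²⁻] = α₂ × DIC = 0.05612 × 2.03 = 0.1139 mmol/kg
Ksp = 10^(−6.30) = 5.012×10^-7
Ω = [Ca²⁺][CO3²⁻]/Ksp = (10.2×10^-3)(1.139×10^-4) / 5.012×10^-7 = 2.32

Ω = 2.32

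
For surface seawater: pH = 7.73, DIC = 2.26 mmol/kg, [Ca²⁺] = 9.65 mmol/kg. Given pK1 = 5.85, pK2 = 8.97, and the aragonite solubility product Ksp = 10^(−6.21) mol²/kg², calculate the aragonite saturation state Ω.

α₂ = 1 / (1 + [H⁺]/K2 + [H⁺]²/(K1K2)) = 1 / (1 + 10^+1.24 + 10^-0.64)
   = 1 / (1 + 17.378 + 0.22909) = 1/18.607 = 0.05374
[CO3²⁻] = α₂ × DIC = 0.05374 × 2.26 = 0.1215 mmol/kg
Ksp = 10^(−6.21) = 6.166×10^-7
Ω = [Ca²⁺][CO3²⁻]/Ksp = (9.65×10^-3)(1.215×10^-4) / 6.166×10^-7 = 1.90

Ω = 1.90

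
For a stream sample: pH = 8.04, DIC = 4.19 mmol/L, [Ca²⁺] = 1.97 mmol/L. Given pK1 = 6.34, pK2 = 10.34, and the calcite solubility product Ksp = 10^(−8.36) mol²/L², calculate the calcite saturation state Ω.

α₂ = 1 / (1 + [H⁺]/K2 + [H⁺]²/(K1K2)) = 1 / (1 + 10^+2.30 + 10^+0.60)
   = 1 / (1 + 199.53 + 3.9811) = 1/204.51 = 0.004890
[CO3²⁻] = α₂ × DIC = 0.004890 × 4.19 = 0.02049 mmol/L
Ksp = 10^(−8.36) = 4.365×10^-9
Ω = [Ca²⁺][CO3²⁻]/Ksp = (1.97×10^-3)(2.049×10^-5) / 4.365×10^-9 = 9.25

Ω = 9.25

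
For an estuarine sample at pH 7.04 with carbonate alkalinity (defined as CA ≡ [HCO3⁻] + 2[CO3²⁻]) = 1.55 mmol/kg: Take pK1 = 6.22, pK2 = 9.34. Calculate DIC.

DIC = 1.77 mmol/kg

CA = [HCO3⁻] + 2[CO3²⁻] = (α₁ + 2α₂)·DIC
At pH 7.04: [H⁺]/K1 = 10^-0.82 = 0.15136, K2/[H⁺] = 10^-2.30 = 0.0050119
α₁ = 1/(1 + 0.15136 + 0.0050119) = 1/1.1564 = 0.8648; α₂ = α₁·K2/[H⁺] = 0.004334
α₁ + 2α₂ = 0.8734
DIC = CA / (α₁ + 2α₂) = 1.55 / 0.8734 = 1.77 mmol/kg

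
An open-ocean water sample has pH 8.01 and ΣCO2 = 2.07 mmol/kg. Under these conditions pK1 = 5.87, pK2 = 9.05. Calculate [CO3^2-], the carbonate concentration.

[CO3²⁻] = 0.172 mmol/kg

α₂ = 1 / (1 + [H⁺]/K2 + [H⁺]²/(K1K2)) = 1 / (1 + 10^+1.04 + 10^-1.10)
   = 1 / (1 + 10.965 + 0.079433) = 1/12.044 = 0.08303
[CO3²⁻] = α₂ × DIC = 0.08303 × 2.07 = 0.172 mmol/kg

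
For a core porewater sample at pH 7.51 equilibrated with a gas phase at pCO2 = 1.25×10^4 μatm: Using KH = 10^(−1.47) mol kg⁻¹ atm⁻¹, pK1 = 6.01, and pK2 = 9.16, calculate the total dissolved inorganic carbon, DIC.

[CO2*] = KH · pCO2 = 10^(−1.47) × 1.25×10^4×10^-6 = 4.236×10^-4 mol/kg
α₀ = 1/(1 + K1/[H⁺] + K1K2/[H⁺]²) = 1/(1 + 10^+1.50 + 10^-0.15) = 0.03000
DIC = [CO2*]/α₀ = 4.236×10^-4 / 0.03000 = 14.1 mmol/kg

DIC = 14.1 mmol/kg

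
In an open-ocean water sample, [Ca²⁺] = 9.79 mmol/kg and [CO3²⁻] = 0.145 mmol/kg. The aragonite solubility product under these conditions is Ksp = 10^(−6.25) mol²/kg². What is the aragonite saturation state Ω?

Ω = 2.52

Ksp = 10^(−6.25) = 5.623×10^-7
Ω = [Ca²⁺][CO3²⁻]/Ksp = (9.79×10^-3)(0.145×10^-3) / 5.623×10^-7 = 2.52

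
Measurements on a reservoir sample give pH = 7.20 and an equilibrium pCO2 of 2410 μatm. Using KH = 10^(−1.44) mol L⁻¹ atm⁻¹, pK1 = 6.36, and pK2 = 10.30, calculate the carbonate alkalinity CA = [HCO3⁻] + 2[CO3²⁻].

[CO2*] = KH · pCO2 = 10^(−1.44) × 2410×10^-6 = 8.750×10^-5 mol/L
α₀ = 1/(1 + K1/[H⁺] + K1K2/[H⁺]²) = 1/(1 + 10^+0.84 + 10^-2.26) = 0.1262
DIC = [CO2*]/α₀ = 8.750×10^-5 / 0.1262 = 0.6933 mmol/L
CA = (α₁ + 2α₂)·DIC = (0.8731 + 2×0.0006935) × 0.6933 = 0.606 mmol/L

CA = 0.606 mmol/L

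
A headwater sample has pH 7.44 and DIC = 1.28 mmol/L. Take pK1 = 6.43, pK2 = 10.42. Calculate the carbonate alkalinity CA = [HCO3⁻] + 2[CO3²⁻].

CA = [HCO3⁻] + 2[CO3²⁻] = (α₁ + 2α₂)·DIC
At pH 7.44: [H⁺]/K1 = 10^-1.01 = 0.097724, K2/[H⁺] = 10^-2.98 = 0.0010471
α₁ = 1/(1 + 0.097724 + 0.0010471) = 1/1.0988 = 0.9101; α₂ = α₁·K2/[H⁺] = 0.0009530
α₁ + 2α₂ = 0.9120
CA = 0.9120 × 1.28 = 1.17 mmol/L

CA = 1.17 mmol/L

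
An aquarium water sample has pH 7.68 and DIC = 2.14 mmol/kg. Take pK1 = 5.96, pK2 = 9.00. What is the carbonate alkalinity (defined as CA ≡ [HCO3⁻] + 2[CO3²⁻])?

CA = [HCO3⁻] + 2[CO3²⁻] = (α₁ + 2α₂)·DIC
At pH 7.68: [H⁺]/K1 = 10^-1.72 = 0.019055, K2/[H⁺] = 10^-1.32 = 0.047863
α₁ = 1/(1 + 0.019055 + 0.047863) = 1/1.0669 = 0.9373; α₂ = α₁·K2/[H⁺] = 0.04486
α₁ + 2α₂ = 1.0270
CA = 1.0270 × 2.14 = 2.20 mmol/kg

CA = 2.20 mmol/kg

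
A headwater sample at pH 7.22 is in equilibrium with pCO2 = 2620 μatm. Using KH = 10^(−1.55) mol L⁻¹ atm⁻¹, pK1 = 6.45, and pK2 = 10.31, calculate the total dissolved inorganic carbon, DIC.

DIC = 0.509 mmol/L

[CO2*] = KH · pCO2 = 10^(−1.55) × 2620×10^-6 = 7.384×10^-5 mol/L
α₀ = 1/(1 + K1/[H⁺] + K1K2/[H⁺]²) = 1/(1 + 10^+0.77 + 10^-2.32) = 0.1451
DIC = [CO2*]/α₀ = 7.384×10^-5 / 0.1451 = 0.509 mmol/L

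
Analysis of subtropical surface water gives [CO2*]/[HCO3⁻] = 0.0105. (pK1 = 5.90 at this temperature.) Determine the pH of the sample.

pH = 7.88

From K1 = [H⁺][HCO3⁻]/[CO2*]:  pH = pK1 − log₁₀([CO2*]/[HCO3⁻])
log₁₀(0.0105) = -1.979
pH = 5.90 − (-1.979) = 7.88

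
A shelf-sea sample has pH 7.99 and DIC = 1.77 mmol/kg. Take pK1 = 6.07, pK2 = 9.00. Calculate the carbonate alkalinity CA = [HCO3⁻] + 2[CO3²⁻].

CA = 1.91 mmol/kg

CA = [HCO3⁻] + 2[CO3²⁻] = (α₁ + 2α₂)·DIC
At pH 7.99: [H⁺]/K1 = 10^-1.92 = 0.012023, K2/[H⁺] = 10^-1.01 = 0.097724
α₁ = 1/(1 + 0.012023 + 0.097724) = 1/1.1097 = 0.9011; α₂ = α₁·K2/[H⁺] = 0.08806
α₁ + 2α₂ = 1.0772
CA = 1.0772 × 1.77 = 1.91 mmol/kg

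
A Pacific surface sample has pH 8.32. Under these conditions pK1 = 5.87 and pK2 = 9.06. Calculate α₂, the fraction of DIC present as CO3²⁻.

α₂ = 0.153

α₂ = 1 / (1 + [H⁺]/K2 + [H⁺]²/(K1K2)) = 1 / (1 + 10^+0.74 + 10^-1.71)
   = 1 / (1 + 5.4954 + 0.019498) = 1/6.5149 = 0.1535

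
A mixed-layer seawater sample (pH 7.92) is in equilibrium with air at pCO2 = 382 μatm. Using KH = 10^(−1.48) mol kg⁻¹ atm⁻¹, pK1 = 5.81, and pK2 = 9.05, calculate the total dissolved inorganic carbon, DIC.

DIC = 1.76 mmol/kg

[CO2*] = KH · pCO2 = 10^(−1.48) × 382×10^-6 = 1.265×10^-5 mol/kg
α₀ = 1/(1 + K1/[H⁺] + K1K2/[H⁺]²) = 1/(1 + 10^+2.11 + 10^+0.98) = 0.007175
DIC = [CO2*]/α₀ = 1.265×10^-5 / 0.007175 = 1.76 mmol/kg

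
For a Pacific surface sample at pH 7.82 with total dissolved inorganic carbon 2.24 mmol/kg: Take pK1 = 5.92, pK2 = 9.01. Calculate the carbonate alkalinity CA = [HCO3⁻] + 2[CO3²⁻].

CA = [HCO3⁻] + 2[CO3²⁻] = (α₁ + 2α₂)·DIC
At pH 7.82: [H⁺]/K1 = 10^-1.90 = 0.012589, K2/[H⁺] = 10^-1.19 = 0.064565
α₁ = 1/(1 + 0.012589 + 0.064565) = 1/1.0772 = 0.9284; α₂ = α₁·K2/[H⁺] = 0.05994
α₁ + 2α₂ = 1.0483
CA = 1.0483 × 2.24 = 2.35 mmol/kg

CA = 2.35 mmol/kg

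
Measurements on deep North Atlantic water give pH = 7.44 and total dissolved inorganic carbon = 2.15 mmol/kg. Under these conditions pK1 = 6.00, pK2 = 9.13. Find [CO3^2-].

[CO3²⁻] = 0.0415 mmol/kg

α₂ = 1 / (1 + [H⁺]/K2 + [H⁺]²/(K1K2)) = 1 / (1 + 10^+1.69 + 10^+0.25)
   = 1 / (1 + 48.978 + 1.7783) = 1/51.756 = 0.01932
[CO3²⁻] = α₂ × DIC = 0.01932 × 2.15 = 0.0415 mmol/kg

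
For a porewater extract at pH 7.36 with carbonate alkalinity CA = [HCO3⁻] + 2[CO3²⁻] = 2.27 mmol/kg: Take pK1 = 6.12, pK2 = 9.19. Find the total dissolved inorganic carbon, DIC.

DIC = 2.36 mmol/kg

CA = [HCO3⁻] + 2[CO3²⁻] = (α₁ + 2α₂)·DIC
At pH 7.36: [H⁺]/K1 = 10^-1.24 = 0.057544, K2/[H⁺] = 10^-1.83 = 0.014791
α₁ = 1/(1 + 0.057544 + 0.014791) = 1/1.0723 = 0.9325; α₂ = α₁·K2/[H⁺] = 0.01379
α₁ + 2α₂ = 0.9601
DIC = CA / (α₁ + 2α₂) = 2.27 / 0.9601 = 2.36 mmol/kg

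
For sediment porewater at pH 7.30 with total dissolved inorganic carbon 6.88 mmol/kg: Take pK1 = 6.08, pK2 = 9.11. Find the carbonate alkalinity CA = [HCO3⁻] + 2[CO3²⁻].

CA = 6.59 mmol/kg

CA = [HCO3⁻] + 2[CO3²⁻] = (α₁ + 2α₂)·DIC
At pH 7.30: [H⁺]/K1 = 10^-1.22 = 0.060256, K2/[H⁺] = 10^-1.81 = 0.015488
α₁ = 1/(1 + 0.060256 + 0.015488) = 1/1.0757 = 0.9296; α₂ = α₁·K2/[H⁺] = 0.01440
α₁ + 2α₂ = 0.9584
CA = 0.9584 × 6.88 = 6.59 mmol/kg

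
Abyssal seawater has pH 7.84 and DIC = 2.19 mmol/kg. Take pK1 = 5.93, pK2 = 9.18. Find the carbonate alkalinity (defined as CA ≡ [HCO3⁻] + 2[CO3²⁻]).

CA = 2.26 mmol/kg

CA = [HCO3⁻] + 2[CO3²⁻] = (α₁ + 2α₂)·DIC
At pH 7.84: [H⁺]/K1 = 10^-1.91 = 0.012303, K2/[H⁺] = 10^-1.34 = 0.045709
α₁ = 1/(1 + 0.012303 + 0.045709) = 1/1.0580 = 0.9452; α₂ = α₁·K2/[H⁺] = 0.04320
α₁ + 2α₂ = 1.0316
CA = 1.0316 × 2.19 = 2.26 mmol/kg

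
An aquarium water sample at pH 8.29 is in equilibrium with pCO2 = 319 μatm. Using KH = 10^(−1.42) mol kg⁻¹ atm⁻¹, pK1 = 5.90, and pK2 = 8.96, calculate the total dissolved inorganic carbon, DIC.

DIC = 3.63 mmol/kg

[CO2*] = KH · pCO2 = 10^(−1.42) × 319×10^-6 = 1.213×10^-5 mol/kg
α₀ = 1/(1 + K1/[H⁺] + K1K2/[H⁺]²) = 1/(1 + 10^+2.39 + 10^+1.72) = 0.003345
DIC = [CO2*]/α₀ = 1.213×10^-5 / 0.003345 = 3.63 mmol/kg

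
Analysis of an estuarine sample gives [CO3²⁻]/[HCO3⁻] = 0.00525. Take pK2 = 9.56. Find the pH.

pH = 7.28

From K2 = [H⁺][CO3²⁻]/[HCO3⁻]:  pH = pK2 + log₁₀([CO3²⁻]/[HCO3⁻])
log₁₀(0.00525) = -2.280
pH = 9.56 + (-2.280) = 7.28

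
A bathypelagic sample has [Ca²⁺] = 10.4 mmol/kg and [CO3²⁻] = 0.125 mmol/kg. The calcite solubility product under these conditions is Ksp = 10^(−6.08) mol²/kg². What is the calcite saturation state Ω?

Ksp = 10^(−6.08) = 8.318×10^-7
Ω = [Ca²⁺][CO3²⁻]/Ksp = (10.4×10^-3)(0.125×10^-3) / 8.318×10^-7 = 1.56

Ω = 1.56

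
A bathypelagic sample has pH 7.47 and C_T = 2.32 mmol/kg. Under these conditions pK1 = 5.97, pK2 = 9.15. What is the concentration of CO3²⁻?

α₂ = 1 / (1 + [H⁺]/K2 + [H⁺]²/(K1K2)) = 1 / (1 + 10^+1.68 + 10^+0.18)
   = 1 / (1 + 47.863 + 1.5136) = 1/50.377 = 0.01985
[CO3²⁻] = α₂ × DIC = 0.01985 × 2.32 = 0.0461 mmol/kg

[CO3²⁻] = 0.0461 mmol/kg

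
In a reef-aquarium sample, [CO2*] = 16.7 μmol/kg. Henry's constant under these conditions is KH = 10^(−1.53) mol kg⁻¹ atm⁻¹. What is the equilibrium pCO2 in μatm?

pCO2 = 566 μatm

KH = 10^(−1.53) = 2.951×10^-2 mol kg⁻¹ atm⁻¹
pCO2 = [CO2*]/KH = 16.7×10^-6 / 2.951×10^-2 = 5.66×10^-4 atm = 566 μatm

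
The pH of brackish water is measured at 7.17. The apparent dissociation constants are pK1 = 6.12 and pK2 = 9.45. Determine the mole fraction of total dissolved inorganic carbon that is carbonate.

α₂ = 0.00480

α₂ = 1 / (1 + [H⁺]/K2 + [H⁺]²/(K1K2)) = 1 / (1 + 10^+2.28 + 10^+1.23)
   = 1 / (1 + 190.55 + 16.982) = 1/208.53 = 0.004796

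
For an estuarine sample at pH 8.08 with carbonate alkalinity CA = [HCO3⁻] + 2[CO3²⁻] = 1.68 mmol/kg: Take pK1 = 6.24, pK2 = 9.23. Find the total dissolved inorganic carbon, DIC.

DIC = 1.60 mmol/kg

CA = [HCO3⁻] + 2[CO3²⁻] = (α₁ + 2α₂)·DIC
At pH 8.08: [H⁺]/K1 = 10^-1.84 = 0.014454, K2/[H⁺] = 10^-1.15 = 0.070795
α₁ = 1/(1 + 0.014454 + 0.070795) = 1/1.0852 = 0.9214; α₂ = α₁·K2/[H⁺] = 0.06523
α₁ + 2α₂ = 1.0519
DIC = CA / (α₁ + 2α₂) = 1.68 / 1.0519 = 1.60 mmol/kg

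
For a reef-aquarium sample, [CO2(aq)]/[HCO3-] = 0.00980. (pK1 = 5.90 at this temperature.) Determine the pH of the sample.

pH = 7.91

From K1 = [H⁺][HCO3-]/[CO2(aq)]:  pH = pK1 − log₁₀([CO2(aq)]/[HCO3-])
log₁₀(0.00980) = -2.009
pH = 5.90 − (-2.009) = 7.91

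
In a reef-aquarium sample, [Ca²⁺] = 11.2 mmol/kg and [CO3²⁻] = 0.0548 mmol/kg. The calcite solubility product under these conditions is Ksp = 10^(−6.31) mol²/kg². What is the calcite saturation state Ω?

Ksp = 10^(−6.31) = 4.898×10^-7
Ω = [Ca²⁺][CO3²⁻]/Ksp = (11.2×10^-3)(0.0548×10^-3) / 4.898×10^-7 = 1.25

Ω = 1.25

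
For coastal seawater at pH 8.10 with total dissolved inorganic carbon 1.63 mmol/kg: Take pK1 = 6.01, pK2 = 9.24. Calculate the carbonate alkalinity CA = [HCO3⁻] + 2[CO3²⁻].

CA = [HCO3⁻] + 2[CO3²⁻] = (α₁ + 2α₂)·DIC
At pH 8.10: [H⁺]/K1 = 10^-2.09 = 0.0081283, K2/[H⁺] = 10^-1.14 = 0.072444
α₁ = 1/(1 + 0.0081283 + 0.072444) = 1/1.0806 = 0.9254; α₂ = α₁·K2/[H⁺] = 0.06704
α₁ + 2α₂ = 1.0595
CA = 1.0595 × 1.63 = 1.73 mmol/kg

CA = 1.73 mmol/kg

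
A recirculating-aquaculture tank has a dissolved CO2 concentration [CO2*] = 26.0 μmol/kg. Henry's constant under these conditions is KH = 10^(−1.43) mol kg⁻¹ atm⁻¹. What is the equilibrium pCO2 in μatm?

KH = 10^(−1.43) = 3.715×10^-2 mol kg⁻¹ atm⁻¹
pCO2 = [CO2*]/KH = 26.0×10^-6 / 3.715×10^-2 = 7.00×10^-4 atm = 700 μatm

pCO2 = 700 μatm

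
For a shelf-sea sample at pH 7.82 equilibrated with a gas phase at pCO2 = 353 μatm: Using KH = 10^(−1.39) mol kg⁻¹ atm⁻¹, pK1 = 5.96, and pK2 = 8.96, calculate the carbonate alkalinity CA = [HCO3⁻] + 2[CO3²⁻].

CA = 1.19 mmol/kg

[CO2*] = KH · pCO2 = 10^(−1.39) × 353×10^-6 = 1.438×10^-5 mol/kg
α₀ = 1/(1 + K1/[H⁺] + K1K2/[H⁺]²) = 1/(1 + 10^+1.86 + 10^+0.72) = 0.01271
DIC = [CO2*]/α₀ = 1.438×10^-5 / 0.01271 = 1.132 mmol/kg
CA = (α₁ + 2α₂)·DIC = (0.9206 + 2×0.06669) × 1.132 = 1.19 mmol/kg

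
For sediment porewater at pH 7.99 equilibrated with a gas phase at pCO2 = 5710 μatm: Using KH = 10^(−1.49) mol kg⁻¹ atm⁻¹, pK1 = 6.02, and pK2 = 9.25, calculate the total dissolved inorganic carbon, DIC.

DIC = 18.4 mmol/kg

[CO2*] = KH · pCO2 = 10^(−1.49) × 5710×10^-6 = 1.848×10^-4 mol/kg
α₀ = 1/(1 + K1/[H⁺] + K1K2/[H⁺]²) = 1/(1 + 10^+1.97 + 10^+0.71) = 0.01005
DIC = [CO2*]/α₀ = 1.848×10^-4 / 0.01005 = 18.4 mmol/kg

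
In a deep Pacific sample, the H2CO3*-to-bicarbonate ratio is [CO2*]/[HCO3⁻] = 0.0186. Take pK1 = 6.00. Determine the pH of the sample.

From K1 = [H⁺][HCO3⁻]/[CO2*]:  pH = pK1 − log₁₀([CO2*]/[HCO3⁻])
log₁₀(0.0186) = -1.730
pH = 6.00 − (-1.730) = 7.73

pH = 7.73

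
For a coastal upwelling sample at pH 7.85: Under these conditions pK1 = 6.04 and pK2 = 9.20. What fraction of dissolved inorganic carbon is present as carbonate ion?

α₂ = 0.0421

α₂ = 1 / (1 + [H⁺]/K2 + [H⁺]²/(K1K2)) = 1 / (1 + 10^+1.35 + 10^-0.46)
   = 1 / (1 + 22.387 + 0.34674) = 1/23.734 = 0.04213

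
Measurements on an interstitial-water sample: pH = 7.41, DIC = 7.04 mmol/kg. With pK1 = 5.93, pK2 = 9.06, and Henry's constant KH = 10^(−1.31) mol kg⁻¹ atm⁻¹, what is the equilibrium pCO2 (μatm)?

pCO2 = 4510 μatm

α₀ = 1 / (1 + K1/[H⁺] + K1K2/[H⁺]²) = 1 / (1 + 10^+1.48 + 10^-0.17)
   = 1 / (1 + 30.200 + 0.67608) = 1/31.876 = 0.03137
[CO2*] = α₀ × DIC = 0.03137 × 7.04 = 0.2209 mmol/kg
pCO2 = [CO2*]/KH = 2.209×10^-4 / 4.898×10^-2 = 4510 μatm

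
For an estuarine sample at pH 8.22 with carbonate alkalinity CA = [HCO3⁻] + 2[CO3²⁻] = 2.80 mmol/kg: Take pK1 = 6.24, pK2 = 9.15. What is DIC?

DIC = 2.56 mmol/kg

CA = [HCO3⁻] + 2[CO3²⁻] = (α₁ + 2α₂)·DIC
At pH 8.22: [H⁺]/K1 = 10^-1.98 = 0.010471, K2/[H⁺] = 10^-0.93 = 0.11749
α₁ = 1/(1 + 0.010471 + 0.11749) = 1/1.1280 = 0.8866; α₂ = α₁·K2/[H⁺] = 0.1042
α₁ + 2α₂ = 1.0949
DIC = CA / (α₁ + 2α₂) = 2.80 / 1.0949 = 2.56 mmol/kg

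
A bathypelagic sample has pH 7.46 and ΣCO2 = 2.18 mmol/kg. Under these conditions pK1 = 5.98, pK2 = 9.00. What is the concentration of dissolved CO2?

α₀ = 1 / (1 + K1/[H⁺] + K1K2/[H⁺]²) = 1 / (1 + 10^+1.48 + 10^-0.06)
   = 1 / (1 + 30.200 + 0.87096) = 1/32.070 = 0.03118
[CO2*] = α₀ × DIC = 0.03118 × 2.18 = 0.0680 mmol/kg

[CO2*] = 0.0680 mmol/kg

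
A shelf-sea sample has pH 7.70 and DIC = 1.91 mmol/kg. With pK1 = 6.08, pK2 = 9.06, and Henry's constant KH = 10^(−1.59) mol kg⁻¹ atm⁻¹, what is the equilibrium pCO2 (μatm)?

α₀ = 1 / (1 + K1/[H⁺] + K1K2/[H⁺]²) = 1 / (1 + 10^+1.62 + 10^+0.26)
   = 1 / (1 + 41.687 + 1.8197) = 1/44.507 = 0.02247
[CO2*] = α₀ × DIC = 0.02247 × 1.91 = 0.04291 mmol/kg
pCO2 = [CO2*]/KH = 4.291×10^-5 / 2.570×10^-2 = 1670 μatm

pCO2 = 1670 μatm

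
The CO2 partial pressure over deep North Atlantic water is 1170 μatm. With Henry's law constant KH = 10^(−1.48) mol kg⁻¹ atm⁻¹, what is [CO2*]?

KH = 10^(−1.48) = 3.311×10^-2 mol kg⁻¹ atm⁻¹
[CO2*] = KH · pCO2 = 3.311×10^-2 × 1170×10^-6 atm = 3.87×10^-5 mol/kg

[CO2*] = 38.7 μmol/kg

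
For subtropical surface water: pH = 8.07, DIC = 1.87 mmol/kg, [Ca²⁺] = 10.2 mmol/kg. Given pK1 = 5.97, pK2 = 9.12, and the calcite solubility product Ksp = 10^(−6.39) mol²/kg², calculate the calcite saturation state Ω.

Ω = 3.80

α₂ = 1 / (1 + [H⁺]/K2 + [H⁺]²/(K1K2)) = 1 / (1 + 10^+1.05 + 10^-1.05)
   = 1 / (1 + 11.220 + 0.089125) = 1/12.309 = 0.08124
[CO3²⁻] = α₂ × DIC = 0.08124 × 1.87 = 0.1519 mmol/kg
Ksp = 10^(−6.39) = 4.074×10^-7
Ω = [Ca²⁺][CO3²⁻]/Ksp = (10.2×10^-3)(1.519×10^-4) / 4.074×10^-7 = 3.80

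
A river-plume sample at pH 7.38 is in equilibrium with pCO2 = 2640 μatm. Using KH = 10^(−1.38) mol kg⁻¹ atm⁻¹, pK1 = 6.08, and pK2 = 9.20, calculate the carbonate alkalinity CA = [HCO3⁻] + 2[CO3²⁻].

CA = 2.26 mmol/kg

[CO2*] = KH · pCO2 = 10^(−1.38) × 2640×10^-6 = 1.101×10^-4 mol/kg
α₀ = 1/(1 + K1/[H⁺] + K1K2/[H⁺]²) = 1/(1 + 10^+1.30 + 10^-0.52) = 0.04705
DIC = [CO2*]/α₀ = 1.101×10^-4 / 0.04705 = 2.339 mmol/kg
CA = (α₁ + 2α₂)·DIC = (0.9387 + 2×0.01421) × 2.339 = 2.26 mmol/kg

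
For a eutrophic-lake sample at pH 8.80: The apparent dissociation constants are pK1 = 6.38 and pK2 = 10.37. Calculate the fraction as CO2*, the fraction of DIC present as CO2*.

α₀ = 0.00369

α₀ = 1 / (1 + K1/[H⁺] + K1K2/[H⁺]²) = 1 / (1 + 10^+2.42 + 10^+0.85)
   = 1 / (1 + 263.03 + 7.0795) = 1/271.11 = 0.003689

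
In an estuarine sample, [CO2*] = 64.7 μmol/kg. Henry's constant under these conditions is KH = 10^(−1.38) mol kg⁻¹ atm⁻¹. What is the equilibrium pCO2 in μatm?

KH = 10^(−1.38) = 4.169×10^-2 mol kg⁻¹ atm⁻¹
pCO2 = [CO2*]/KH = 64.7×10^-6 / 4.169×10^-2 = 1.55×10^-3 atm = 1550 μatm

pCO2 = 1550 μatm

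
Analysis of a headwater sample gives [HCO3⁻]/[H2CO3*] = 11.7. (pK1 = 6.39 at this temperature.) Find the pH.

From K1 = [H⁺][HCO3⁻]/[H2CO3*]:  pH = pK1 + log₁₀([HCO3⁻]/[H2CO3*])
log₁₀(11.7) = +1.068
pH = 6.39 + (+1.068) = 7.46

pH = 7.46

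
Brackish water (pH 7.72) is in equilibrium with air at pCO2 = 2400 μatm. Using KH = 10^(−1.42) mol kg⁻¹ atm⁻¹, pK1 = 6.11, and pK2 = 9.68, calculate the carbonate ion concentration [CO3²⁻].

[CO2*] = KH · pCO2 = 10^(−1.42) × 2400×10^-6 = 9.125×10^-5 mol/kg
α₀ = 1/(1 + K1/[H⁺] + K1K2/[H⁺]²) = 1/(1 + 10^+1.61 + 10^-0.35) = 0.02371
DIC = [CO2*]/α₀ = 9.125×10^-5 / 0.02371 = 3.849 mmol/kg
[CO3²⁻] = α₂·DIC; α₂ = 0.01059, so [CO3²⁻] = 0.01059 × 3.849 = 0.0408 mmol/kg

[CO3²⁻] = 0.0408 mmol/kg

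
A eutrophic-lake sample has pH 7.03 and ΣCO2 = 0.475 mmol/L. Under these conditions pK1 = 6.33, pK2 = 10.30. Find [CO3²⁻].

α₂ = 1 / (1 + [H⁺]/K2 + [H⁺]²/(K1K2)) = 1 / (1 + 10^+3.27 + 10^+2.57)
   = 1 / (1 + 1862.1 + 371.54) = 1/2234.6 = 0.0004475
[CO3²⁻] = α₂ × DIC = 0.0004475 × 0.475 = 0.000213 mmol/L = 0.213 μmol/L

[CO3²⁻] = 0.213 μmol/L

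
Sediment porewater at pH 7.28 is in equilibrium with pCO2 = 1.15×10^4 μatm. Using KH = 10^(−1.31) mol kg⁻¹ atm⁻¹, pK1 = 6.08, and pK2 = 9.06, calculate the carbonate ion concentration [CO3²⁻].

[CO2*] = KH · pCO2 = 10^(−1.31) × 1.15×10^4×10^-6 = 5.632×10^-4 mol/kg
α₀ = 1/(1 + K1/[H⁺] + K1K2/[H⁺]²) = 1/(1 + 10^+1.20 + 10^-0.58) = 0.05844
DIC = [CO2*]/α₀ = 5.632×10^-4 / 0.05844 = 9.638 mmol/kg
[CO3²⁻] = α₂·DIC; α₂ = 0.01537, so [CO3²⁻] = 0.01537 × 9.638 = 0.148 mmol/kg

[CO3²⁻] = 0.148 mmol/kg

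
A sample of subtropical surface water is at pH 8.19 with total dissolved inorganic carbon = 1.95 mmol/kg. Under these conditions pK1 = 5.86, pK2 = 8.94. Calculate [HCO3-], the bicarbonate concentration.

[HCO3⁻] = 1.65 mmol/kg

α₁ = 1 / (1 + [H⁺]/K1 + K2/[H⁺]) = 1 / (1 + 10^-2.33 + 10^-0.75)
   = 1 / (1 + 0.0046774 + 0.17783) = 1/1.1825 = 0.8457
[HCO3⁻] = α₁ × DIC = 0.8457 × 1.95 = 1.65 mmol/kg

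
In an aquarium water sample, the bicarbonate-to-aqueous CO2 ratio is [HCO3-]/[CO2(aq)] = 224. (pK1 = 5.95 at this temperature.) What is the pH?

From K1 = [H⁺][HCO3-]/[CO2(aq)]:  pH = pK1 + log₁₀([HCO3-]/[CO2(aq)])
log₁₀(224) = +2.350
pH = 5.95 + (+2.350) = 8.30

pH = 8.30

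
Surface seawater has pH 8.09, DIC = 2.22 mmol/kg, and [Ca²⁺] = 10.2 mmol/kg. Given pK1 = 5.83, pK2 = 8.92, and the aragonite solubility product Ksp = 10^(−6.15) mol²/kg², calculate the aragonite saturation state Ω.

α₂ = 1 / (1 + [H⁺]/K2 + [H⁺]²/(K1K2)) = 1 / (1 + 10^+0.83 + 10^-1.43)
   = 1 / (1 + 6.7608 + 0.037154) = 1/7.7980 = 0.1282
[CO3²⁻] = α₂ × DIC = 0.1282 × 2.22 = 0.2847 mmol/kg
Ksp = 10^(−6.15) = 7.079×10^-7
Ω = [Ca²⁺][CO3²⁻]/Ksp = (10.2×10^-3)(2.847×10^-4) / 7.079×10^-7 = 4.10

Ω = 4.10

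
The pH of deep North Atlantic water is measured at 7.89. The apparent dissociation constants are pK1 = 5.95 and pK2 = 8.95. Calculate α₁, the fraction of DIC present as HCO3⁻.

α₁ = 1 / (1 + [H⁺]/K1 + K2/[H⁺]) = 1 / (1 + 10^-1.94 + 10^-1.06)
   = 1 / (1 + 0.011482 + 0.087096) = 1/1.0986 = 0.9103

α₁ = 0.910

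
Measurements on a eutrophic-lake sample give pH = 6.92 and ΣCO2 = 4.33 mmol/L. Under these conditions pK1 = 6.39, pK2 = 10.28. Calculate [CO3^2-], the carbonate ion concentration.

[CO3²⁻] = 1.46 μmol/L

α₂ = 1 / (1 + [H⁺]/K2 + [H⁺]²/(K1K2)) = 1 / (1 + 10^+3.36 + 10^+2.83)
   = 1 / (1 + 2290.9 + 676.08) = 1/2968.0 = 0.0003369
[CO3²⁻] = α₂ × DIC = 0.0003369 × 4.33 = 0.00146 mmol/L = 1.46 μmol/L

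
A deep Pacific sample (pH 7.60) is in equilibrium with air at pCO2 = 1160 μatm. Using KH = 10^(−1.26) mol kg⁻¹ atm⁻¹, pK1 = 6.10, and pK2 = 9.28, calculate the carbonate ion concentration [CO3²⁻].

[CO3²⁻] = 0.0421 mmol/kg

[CO2*] = KH · pCO2 = 10^(−1.26) × 1160×10^-6 = 6.375×10^-5 mol/kg
α₀ = 1/(1 + K1/[H⁺] + K1K2/[H⁺]²) = 1/(1 + 10^+1.50 + 10^-0.18) = 0.03004
DIC = [CO2*]/α₀ = 6.375×10^-5 / 0.03004 = 2.122 mmol/kg
[CO3²⁻] = α₂·DIC; α₂ = 0.01985, so [CO3²⁻] = 0.01985 × 2.122 = 0.0421 mmol/kg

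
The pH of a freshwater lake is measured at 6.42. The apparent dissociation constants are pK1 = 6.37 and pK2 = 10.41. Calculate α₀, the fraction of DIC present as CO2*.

α₀ = 1 / (1 + K1/[H⁺] + K1K2/[H⁺]²) = 1 / (1 + 10^+0.05 + 10^-3.94)
   = 1 / (1 + 1.1220 + 0.00011482) = 1/2.1221 = 0.4712

α₀ = 0.471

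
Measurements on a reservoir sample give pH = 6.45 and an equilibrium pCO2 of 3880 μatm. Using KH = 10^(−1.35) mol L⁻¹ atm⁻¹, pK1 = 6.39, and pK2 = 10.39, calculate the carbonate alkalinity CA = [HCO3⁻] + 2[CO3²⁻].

[CO2*] = KH · pCO2 = 10^(−1.35) × 3880×10^-6 = 1.733×10^-4 mol/L
α₀ = 1/(1 + K1/[H⁺] + K1K2/[H⁺]²) = 1/(1 + 10^+0.06 + 10^-3.88) = 0.4655
DIC = [CO2*]/α₀ = 1.733×10^-4 / 0.4655 = 0.3723 mmol/L
CA = (α₁ + 2α₂)·DIC = (0.5345 + 2×6.136×10^-5) × 0.3723 = 0.199 mmol/L

CA = 0.199 mmol/L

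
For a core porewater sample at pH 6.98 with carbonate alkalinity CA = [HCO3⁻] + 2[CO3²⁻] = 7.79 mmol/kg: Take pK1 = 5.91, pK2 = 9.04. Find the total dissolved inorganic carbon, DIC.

CA = [HCO3⁻] + 2[CO3²⁻] = (α₁ + 2α₂)·DIC
At pH 6.98: [H⁺]/K1 = 10^-1.07 = 0.085114, K2/[H⁺] = 10^-2.06 = 0.0087096
α₁ = 1/(1 + 0.085114 + 0.0087096) = 1/1.0938 = 0.9142; α₂ = α₁·K2/[H⁺] = 0.007963
α₁ + 2α₂ = 0.9301
DIC = CA / (α₁ + 2α₂) = 7.79 / 0.9301 = 8.37 mmol/kg

DIC = 8.37 mmol/kg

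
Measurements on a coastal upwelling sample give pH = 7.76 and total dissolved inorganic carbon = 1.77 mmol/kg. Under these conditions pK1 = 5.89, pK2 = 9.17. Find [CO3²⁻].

α₂ = 1 / (1 + [H⁺]/K2 + [H⁺]²/(K1K2)) = 1 / (1 + 10^+1.41 + 10^-0.46)
   = 1 / (1 + 25.704 + 0.34674) = 1/27.051 = 0.03697
[CO3²⁻] = α₂ × DIC = 0.03697 × 1.77 = 0.0654 mmol/kg

[CO3²⁻] = 0.0654 mmol/kg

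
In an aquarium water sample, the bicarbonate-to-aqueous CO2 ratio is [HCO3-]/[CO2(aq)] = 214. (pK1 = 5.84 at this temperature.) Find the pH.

pH = 8.17

From K1 = [H⁺][HCO3-]/[CO2(aq)]:  pH = pK1 + log₁₀([HCO3-]/[CO2(aq)])
log₁₀(214) = +2.330
pH = 5.84 + (+2.330) = 8.17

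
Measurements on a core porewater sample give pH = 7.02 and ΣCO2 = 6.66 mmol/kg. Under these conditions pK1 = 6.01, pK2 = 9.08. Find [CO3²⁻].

[CO3²⁻] = 0.0524 mmol/kg

α₂ = 1 / (1 + [H⁺]/K2 + [H⁺]²/(K1K2)) = 1 / (1 + 10^+2.06 + 10^+1.05)
   = 1 / (1 + 114.82 + 11.220) = 1/127.04 = 0.007872
[CO3²⁻] = α₂ × DIC = 0.007872 × 6.66 = 0.0524 mmol/kg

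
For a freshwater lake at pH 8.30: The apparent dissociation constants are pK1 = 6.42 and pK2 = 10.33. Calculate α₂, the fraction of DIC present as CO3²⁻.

α₂ = 0.00913

α₂ = 1 / (1 + [H⁺]/K2 + [H⁺]²/(K1K2)) = 1 / (1 + 10^+2.03 + 10^+0.15)
   = 1 / (1 + 107.15 + 1.4125) = 1/109.56 = 0.009127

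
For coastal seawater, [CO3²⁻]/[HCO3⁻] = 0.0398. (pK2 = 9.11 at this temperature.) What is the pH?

From K2 = [H⁺][CO3²⁻]/[HCO3⁻]:  pH = pK2 + log₁₀([CO3²⁻]/[HCO3⁻])
log₁₀(0.0398) = -1.400
pH = 9.11 + (-1.400) = 7.71

pH = 7.71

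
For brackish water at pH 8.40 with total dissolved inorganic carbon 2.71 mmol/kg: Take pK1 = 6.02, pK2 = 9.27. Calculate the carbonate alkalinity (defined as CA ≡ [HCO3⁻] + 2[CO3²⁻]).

CA = [HCO3⁻] + 2[CO3²⁻] = (α₁ + 2α₂)·DIC
At pH 8.40: [H⁺]/K1 = 10^-2.38 = 0.0041687, K2/[H⁺] = 10^-0.87 = 0.13490
α₁ = 1/(1 + 0.0041687 + 0.13490) = 1/1.1391 = 0.8779; α₂ = α₁·K2/[H⁺] = 0.1184
α₁ + 2α₂ = 1.1148
CA = 1.1148 × 2.71 = 3.02 mmol/kg

CA = 3.02 mmol/kg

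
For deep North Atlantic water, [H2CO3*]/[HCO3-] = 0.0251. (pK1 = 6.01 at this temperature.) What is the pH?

pH = 7.61

From K1 = [H⁺][HCO3-]/[H2CO3*]:  pH = pK1 − log₁₀([H2CO3*]/[HCO3-])
log₁₀(0.0251) = -1.600
pH = 6.01 − (-1.600) = 7.61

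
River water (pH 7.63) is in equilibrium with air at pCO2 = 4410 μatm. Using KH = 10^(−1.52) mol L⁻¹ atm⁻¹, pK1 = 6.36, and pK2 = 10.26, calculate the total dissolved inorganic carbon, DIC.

DIC = 2.62 mmol/L

[CO2*] = KH · pCO2 = 10^(−1.52) × 4410×10^-6 = 1.332×10^-4 mol/L
α₀ = 1/(1 + K1/[H⁺] + K1K2/[H⁺]²) = 1/(1 + 10^+1.27 + 10^-1.36) = 0.05085
DIC = [CO2*]/α₀ = 1.332×10^-4 / 0.05085 = 2.62 mmol/L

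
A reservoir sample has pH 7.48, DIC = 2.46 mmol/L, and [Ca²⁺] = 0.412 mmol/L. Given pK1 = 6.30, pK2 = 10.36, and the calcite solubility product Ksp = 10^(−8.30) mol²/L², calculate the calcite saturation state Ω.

Ω = 0.250

α₂ = 1 / (1 + [H⁺]/K2 + [H⁺]²/(K1K2)) = 1 / (1 + 10^+2.88 + 10^+1.70)
   = 1 / (1 + 758.58 + 50.119) = 1/809.70 = 0.001235
[CO3²⁻] = α₂ × DIC = 0.001235 × 2.46 = 0.003038 mmol/L = 3.038 μmol/L
Ksp = 10^(−8.30) = 5.012×10^-9
Ω = [Ca²⁺][CO3²⁻]/Ksp = (0.412×10^-3)(3.038×10^-6) / 5.012×10^-9 = 0.250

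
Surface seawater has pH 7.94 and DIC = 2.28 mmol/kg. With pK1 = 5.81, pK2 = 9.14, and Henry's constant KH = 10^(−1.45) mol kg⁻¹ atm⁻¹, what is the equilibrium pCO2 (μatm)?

pCO2 = 445 μatm

α₀ = 1 / (1 + K1/[H⁺] + K1K2/[H⁺]²) = 1 / (1 + 10^+2.13 + 10^+0.93)
   = 1 / (1 + 134.90 + 8.5114) = 1/144.41 = 0.006925
[CO2*] = α₀ × DIC = 0.006925 × 2.28 = 0.01579 mmol/kg = 15.79 μmol/kg
pCO2 = [CO2*]/KH = 1.579×10^-5 / 3.548×10^-2 = 445 μatm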